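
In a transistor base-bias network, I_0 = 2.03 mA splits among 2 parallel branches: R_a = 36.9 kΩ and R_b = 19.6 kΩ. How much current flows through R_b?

I ≈ 1.33 mA

Two-branch current divider: I_k = I_0 · R_other/(R_1 + R_2).
So I = 2.03 × 36.9/56.50 = 1.326 mA.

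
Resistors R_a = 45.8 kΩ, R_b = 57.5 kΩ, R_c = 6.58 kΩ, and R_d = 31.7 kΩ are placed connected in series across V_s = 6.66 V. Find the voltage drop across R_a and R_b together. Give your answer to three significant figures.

Series total: ΣR = 45.8 + 57.5 + 6.58 + 31.7 = 141.6 kΩ.
R_{R_a..R_b} = 45.8 + 57.5 = 103.3 kΩ.
Voltage divider: V = V_s · (103.3 / 141.6) = 6.66 × 0.7296 = 4.859 V.

V ≈ 4.86 V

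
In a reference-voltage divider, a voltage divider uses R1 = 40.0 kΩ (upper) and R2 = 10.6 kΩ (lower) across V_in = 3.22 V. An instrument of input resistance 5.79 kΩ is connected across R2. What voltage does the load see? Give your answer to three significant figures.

V_out ≈ 0.276 V

First combine the lower leg with the load: R2 ‖ R_L = 3.745 kΩ.
Then V_out = V_in · R2'/(R1 + R2') = 3.22 × 3.745/43.74 = 0.2756 V.
(Unloaded it would be 0.675 V; the load pulls it down.)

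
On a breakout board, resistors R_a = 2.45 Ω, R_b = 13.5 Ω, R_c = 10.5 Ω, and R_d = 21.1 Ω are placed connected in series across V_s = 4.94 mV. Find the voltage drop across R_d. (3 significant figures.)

Series total: ΣR = 2.45 + 13.5 + 10.5 + 21.1 = 47.55 Ω.
Voltage divider: V = V_s · (21.10 / 47.55) = 4.94 × 0.4437 = 2.192 mV.

V ≈ 2.19 mV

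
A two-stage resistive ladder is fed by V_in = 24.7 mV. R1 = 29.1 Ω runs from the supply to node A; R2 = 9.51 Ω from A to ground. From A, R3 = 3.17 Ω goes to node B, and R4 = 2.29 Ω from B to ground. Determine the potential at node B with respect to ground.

V_B ≈ 1.10 mV

Node A sees R2 in parallel with the series input of stage 2, R3 + R4 = 5.460 Ω.
Effective lower resistance at A: R2 ‖ 5.460 = 3.469 Ω.
V_A = 24.7 × 3.469/(29.1 + 3.469) = 2.631 mV.
Then the unloaded second divider: V_B = V_A × R4/(R3+R4) = 2.631 × 0.4194 = 1.103 mV.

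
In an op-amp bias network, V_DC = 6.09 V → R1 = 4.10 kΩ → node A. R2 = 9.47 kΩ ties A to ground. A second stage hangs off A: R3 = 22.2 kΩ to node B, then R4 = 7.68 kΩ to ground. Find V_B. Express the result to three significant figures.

Looking into the second stage from A: R3 + R4 = 29.88 kΩ appears in parallel with R2.
Effective lower resistance at A: R2 ‖ 29.88 = 7.191 kΩ.
First divider: V_A = V_DC · 7.191/(4.10 + 7.191) = 3.879 V.
V_B = V_A × 0.2570 = 0.9969 V.

V_B ≈ 0.997 V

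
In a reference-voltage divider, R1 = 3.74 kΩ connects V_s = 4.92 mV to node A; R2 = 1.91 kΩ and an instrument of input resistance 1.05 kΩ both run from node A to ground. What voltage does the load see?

R2 ‖ R_L = (1.91 × 1.05)/(1.91 + 1.05) = 0.6775 kΩ.
Voltage divider with the loaded lower leg: V_out = 4.92 × 0.6775/(3.74 + 0.6775) = 4.92 × 0.1534 = 0.7546 mV.

V_out ≈ 0.755 mV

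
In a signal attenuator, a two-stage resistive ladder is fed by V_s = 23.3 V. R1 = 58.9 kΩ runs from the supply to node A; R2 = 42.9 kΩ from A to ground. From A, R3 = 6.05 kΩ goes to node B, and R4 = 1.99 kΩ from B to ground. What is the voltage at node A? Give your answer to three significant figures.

Node A sees R2 in parallel with the series input of stage 2, R3 + R4 = 8.040 kΩ.
R2 ‖ (R3+R4) = 6.771 kΩ.
First divider: V_A = V_s · 6.771/(58.9 + 6.771) = 2.402 V.

V_A ≈ 2.40 V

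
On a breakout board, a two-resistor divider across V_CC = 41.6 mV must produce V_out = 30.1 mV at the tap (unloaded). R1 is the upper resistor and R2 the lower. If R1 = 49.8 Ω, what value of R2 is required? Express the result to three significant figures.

V_out/V_CC = R2/(R1+R2) = 0.7236.
R2 = R1 · 0.7236/(1 − 0.7236) = 130.3 Ω.

R2 ≈ 130 Ω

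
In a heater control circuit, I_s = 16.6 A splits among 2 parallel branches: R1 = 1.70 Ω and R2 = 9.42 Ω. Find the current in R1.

I ≈ 14.1 A

For two parallel branches, I_k = I_s · (other R)/(sum of R).
I(R1) = 16.6 × 9.42/(1.70 + 9.42) = 16.6 × 0.8471 = 14.06 A.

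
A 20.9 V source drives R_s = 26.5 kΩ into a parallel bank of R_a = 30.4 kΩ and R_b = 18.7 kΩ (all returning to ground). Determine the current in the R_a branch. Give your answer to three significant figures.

Combine the parallel branches: R_p = (1/30.4 + 1/18.7)⁻¹ = 11.58 kΩ.
V_A = 20.9 × 11.58/38.08 = 6.355 V.
Branch current I = V_A/R_a = 6.355/30.4 = 0.2090 mA.
(Check via current divider: I_total = 0.5489 mA; share G_k/ΣG = 0.3809 → same result.)

I ≈ 0.209 mA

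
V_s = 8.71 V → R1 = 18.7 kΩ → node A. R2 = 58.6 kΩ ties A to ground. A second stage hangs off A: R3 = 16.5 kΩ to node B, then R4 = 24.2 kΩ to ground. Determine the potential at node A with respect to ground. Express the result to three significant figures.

Looking into the second stage from A: R3 + R4 = 40.70 kΩ appears in parallel with R2.
R2 ‖ (R3+R4) = 24.02 kΩ.
So V_A = 8.71 × 0.5622 = 4.897 V.

V_A ≈ 4.90 V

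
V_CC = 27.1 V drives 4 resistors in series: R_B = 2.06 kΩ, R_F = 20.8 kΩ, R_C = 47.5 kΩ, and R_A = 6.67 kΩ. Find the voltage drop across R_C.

V ≈ 16.7 V

ΣR = 2.06 + 20.8 + 47.5 + 6.67 = 77.03 kΩ.
V = V_CC · R/ΣR = 27.1 × 0.6166 = 16.71 V.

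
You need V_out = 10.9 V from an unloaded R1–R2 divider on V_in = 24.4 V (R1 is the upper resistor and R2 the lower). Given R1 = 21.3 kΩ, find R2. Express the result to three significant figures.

R2 ≈ 17.2 kΩ

Required fraction k = V_out/V_in = 0.4467.
R2 = R1 · 0.4467/(1 − 0.4467) = 17.20 kΩ.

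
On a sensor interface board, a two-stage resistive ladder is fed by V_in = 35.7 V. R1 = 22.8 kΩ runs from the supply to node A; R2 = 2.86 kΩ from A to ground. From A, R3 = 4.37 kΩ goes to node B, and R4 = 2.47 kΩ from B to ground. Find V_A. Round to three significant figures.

V_A ≈ 2.90 V

The second stage (R3 + R4 = 6.840 kΩ) loads node A in parallel with R2.
Effective lower resistance at A: R2 ‖ 6.840 = 2.017 kΩ.
First divider: V_A = V_in · 2.017/(22.8 + 2.017) = 2.901 V.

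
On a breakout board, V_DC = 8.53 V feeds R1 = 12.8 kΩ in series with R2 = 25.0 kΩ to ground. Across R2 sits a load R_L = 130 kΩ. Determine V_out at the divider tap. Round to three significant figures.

V_out ≈ 5.30 V

First combine the lower leg with the load: R2 ‖ R_L = 20.97 kΩ.
Then V_out = V_DC · R2'/(R1 + R2') = 8.53 × 20.97/33.77 = 5.297 V.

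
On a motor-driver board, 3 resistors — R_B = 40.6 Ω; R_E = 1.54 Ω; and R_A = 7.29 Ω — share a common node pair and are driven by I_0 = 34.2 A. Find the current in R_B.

I ≈ 1.04 A

Conductances: ΣG = 1/40.6 + 1/1.54 + 1/7.29 = 0.8112 (1/Ω).
R_B takes the fraction G_k/ΣG = 0.02463/0.8112 = 0.03036, so I = 34.2 × 0.03036 = 1.038 A.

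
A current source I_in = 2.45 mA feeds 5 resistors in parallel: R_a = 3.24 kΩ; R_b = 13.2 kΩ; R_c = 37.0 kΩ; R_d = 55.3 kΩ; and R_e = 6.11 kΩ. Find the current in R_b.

I ≈ 0.313 mA

Total conductance ΣG = 1/3.24 + 1/13.2 + 1/37.0 + 1/55.3 + 1/6.11 = 0.5932 (units of 1/kΩ).
Current divider: I(R_b) = I_in · G_k/ΣG = 2.45 × (0.07576/0.5932) = 2.45 × 0.1277 = 0.3129 mA.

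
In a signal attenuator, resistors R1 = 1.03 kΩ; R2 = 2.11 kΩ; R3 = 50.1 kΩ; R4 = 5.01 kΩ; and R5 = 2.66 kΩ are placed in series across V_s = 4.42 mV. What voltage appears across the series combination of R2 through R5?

Series total: ΣR = 1.03 + 2.11 + 50.1 + 5.01 + 2.66 = 60.91 kΩ.
R_{R2..R5} = 2.11 + 50.1 + 5.01 + 2.66 = 59.88 kΩ.
By the voltage-divider rule, V = 4.42 × 59.88/60.91 = 4.345 mV.

V ≈ 4.35 mV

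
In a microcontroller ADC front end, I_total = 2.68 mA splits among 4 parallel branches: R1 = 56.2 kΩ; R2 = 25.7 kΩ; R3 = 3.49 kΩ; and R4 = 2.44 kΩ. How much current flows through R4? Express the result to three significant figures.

I ≈ 1.46 mA

Total conductance ΣG = 1/56.2 + 1/25.7 + 1/3.49 + 1/2.44 = 0.7531 (units of 1/kΩ).
Current divider: I(R4) = I_total · G_k/ΣG = 2.68 × (0.4098/0.7531) = 2.68 × 0.5442 = 1.459 mA.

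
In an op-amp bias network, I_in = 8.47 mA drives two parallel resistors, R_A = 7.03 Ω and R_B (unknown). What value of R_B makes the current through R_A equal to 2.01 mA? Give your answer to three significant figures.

R_B ≈ 2.19 Ω

In a two-way split, I_A/I_in = R_B/(R_A + R_B).
With f = 0.2373, R_B = R_A · f/(1−f) = 7.03 × 0.3111 = 2.187 Ω.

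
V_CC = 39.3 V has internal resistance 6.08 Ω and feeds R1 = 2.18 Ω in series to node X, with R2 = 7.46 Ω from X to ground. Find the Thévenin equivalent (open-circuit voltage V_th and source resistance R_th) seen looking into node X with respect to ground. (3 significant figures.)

V_th ≈ 18.7 V, R_th ≈ 3.92 Ω

R1' = 6.08 + 2.18 = 8.260 Ω (source resistance + R1).
V_th is the unloaded tap voltage: V_CC · R2/(R1'+R2) = 39.3 × 0.4746 = 18.65 V.
Looking into X with the source shorted: R_th = R1'·R2/(R1'+R2) = 8.260 × 7.46/15.72 = 3.920 Ω.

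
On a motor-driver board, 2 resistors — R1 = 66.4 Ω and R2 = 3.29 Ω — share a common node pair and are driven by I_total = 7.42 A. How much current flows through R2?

I ≈ 7.07 A

For two parallel branches, I_k = I_total · (other R)/(sum of R).
I(R2) = 7.42 × 66.4/(66.4 + 3.29) = 7.42 × 0.9528 = 7.070 A.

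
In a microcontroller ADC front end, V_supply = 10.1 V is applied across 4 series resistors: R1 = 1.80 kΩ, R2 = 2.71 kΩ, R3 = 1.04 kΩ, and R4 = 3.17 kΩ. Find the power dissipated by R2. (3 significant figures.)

P ≈ 3.64 mW

Series current I = V_supply/ΣR = 10.1/8.720 = 1.158 mA.
V(R2) = I·R = 3.139 V; P = V·I = 3.139 × 1.158 = 3.636 mW.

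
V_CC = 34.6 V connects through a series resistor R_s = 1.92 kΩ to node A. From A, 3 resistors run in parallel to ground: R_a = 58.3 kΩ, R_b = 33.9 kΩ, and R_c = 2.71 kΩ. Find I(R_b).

I ≈ 0.568 mA

Parallel bank: R_p = 1/(1/58.3 + 1/33.9 + 1/2.71) = 2.406 kΩ.
V_A = 34.6 × 2.406/4.326 = 19.24 V.
Branch current I = V_A/R_b = 19.24/33.9 = 0.5676 mA.
(Equivalently: I_total = 7.998 mA, then current-divider fraction G_k/ΣG = 0.07097.)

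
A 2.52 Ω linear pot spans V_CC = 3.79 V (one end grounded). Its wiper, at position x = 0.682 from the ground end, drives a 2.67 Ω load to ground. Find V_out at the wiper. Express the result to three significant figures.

Lower segment x·R_p = 1.719 Ω; upper segment (1−x)·R_p = 0.8014 Ω.
R_L loads the lower segment: effective lower R = 1.046 Ω.
Loaded-divider output: V_out = 3.79 × 0.5661 = 2.146 V.
(Unloaded: V_out = x·V_CC = 2.58 V.)

V_out ≈ 2.15 V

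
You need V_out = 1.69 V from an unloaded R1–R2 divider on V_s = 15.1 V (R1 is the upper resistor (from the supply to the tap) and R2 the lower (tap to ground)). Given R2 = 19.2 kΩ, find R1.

Required fraction k = V_out/V_s = 0.1119.
So R1 = R2 · (V_s/V_out − 1) = 19.2 × (15.1/1.69 − 1) = 19.2 × 7.935 = 152.4 kΩ.

R1 ≈ 152 kΩ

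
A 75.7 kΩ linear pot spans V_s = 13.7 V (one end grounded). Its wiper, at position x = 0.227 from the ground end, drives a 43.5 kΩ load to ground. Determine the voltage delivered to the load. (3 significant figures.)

V_out ≈ 2.38 V

Split the track: R_lower = x·R_p = 17.18 kΩ, R_upper = (1−x)·R_p = 58.52 kΩ.
(x·R_p) ‖ R_L = 12.32 kΩ.
V_out = 13.7 × 12.32/(58.52 + 12.32) = 2.382 V.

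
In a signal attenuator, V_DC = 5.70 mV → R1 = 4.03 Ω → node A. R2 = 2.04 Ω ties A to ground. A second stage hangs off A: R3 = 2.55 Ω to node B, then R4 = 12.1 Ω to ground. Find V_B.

V_B ≈ 1.45 mV

The second stage (R3 + R4 = 14.65 Ω) loads node A in parallel with R2.
R2 ‖ (R3+R4) = 1.791 Ω.
First divider: V_A = V_DC · 1.791/(4.03 + 1.791) = 1.754 mV.
Then the unloaded second divider: V_B = V_A × R4/(R3+R4) = 1.754 × 0.8259 = 1.448 mV.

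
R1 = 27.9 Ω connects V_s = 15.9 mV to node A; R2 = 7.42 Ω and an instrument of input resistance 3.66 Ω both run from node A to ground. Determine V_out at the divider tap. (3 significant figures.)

First combine the lower leg with the load: R2 ‖ R_L = 2.451 Ω.
Now apply the divider: V_out = 15.9 × 0.08076 = 1.284 mV.
(Unloaded it would be 3.34 mV; the load pulls it down.)

V_out ≈ 1.28 mV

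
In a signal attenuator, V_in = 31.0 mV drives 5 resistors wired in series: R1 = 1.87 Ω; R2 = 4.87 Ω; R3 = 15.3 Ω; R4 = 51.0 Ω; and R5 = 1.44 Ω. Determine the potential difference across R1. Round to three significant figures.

V ≈ 0.778 mV

Series total: ΣR = 1.87 + 4.87 + 15.3 + 51.0 + 1.44 = 74.48 Ω.
V = V_in · R/ΣR = 31.0 × 0.02511 = 0.7783 mV.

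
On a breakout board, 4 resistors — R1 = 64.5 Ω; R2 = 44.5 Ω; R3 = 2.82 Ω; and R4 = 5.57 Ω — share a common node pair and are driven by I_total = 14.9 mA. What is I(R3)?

I ≈ 9.24 mA

Total conductance ΣG = 1/64.5 + 1/44.5 + 1/2.82 + 1/5.57 = 0.5721 (units of 1/Ω).
R3 takes the fraction G_k/ΣG = 0.3546/0.5721 = 0.6198, so I = 14.9 × 0.6198 = 9.235 mA.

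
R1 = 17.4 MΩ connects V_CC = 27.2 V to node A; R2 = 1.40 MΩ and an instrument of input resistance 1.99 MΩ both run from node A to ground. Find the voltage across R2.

V_out ≈ 1.23 V

R2 ‖ R_L = (1.40 × 1.99)/(1.40 + 1.99) = 0.8218 MΩ.
Voltage divider with the loaded lower leg: V_out = 27.2 × 0.8218/(17.4 + 0.8218) = 27.2 × 0.04510 = 1.227 V.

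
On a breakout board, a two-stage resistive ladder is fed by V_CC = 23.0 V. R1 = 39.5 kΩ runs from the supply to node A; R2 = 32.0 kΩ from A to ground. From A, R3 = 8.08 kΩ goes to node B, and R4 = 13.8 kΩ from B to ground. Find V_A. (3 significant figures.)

V_A ≈ 5.69 V

Looking into the second stage from A: R3 + R4 = 21.88 kΩ appears in parallel with R2.
R2 ‖ (R3+R4) = 12.99 kΩ.
V_A = 23.0 × 12.99/(39.5 + 12.99) = 5.694 V.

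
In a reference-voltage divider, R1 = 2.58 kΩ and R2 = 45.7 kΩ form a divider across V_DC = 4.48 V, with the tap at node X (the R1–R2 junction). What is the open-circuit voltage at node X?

V_th ≈ 4.24 V

V_th is the unloaded tap voltage: V_DC · R2/(R1+R2) = 4.48 × 0.9466 = 4.241 V.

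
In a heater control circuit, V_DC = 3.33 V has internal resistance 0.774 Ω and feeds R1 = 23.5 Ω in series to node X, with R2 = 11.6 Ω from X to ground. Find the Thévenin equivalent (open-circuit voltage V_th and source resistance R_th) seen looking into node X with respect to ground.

R1' = 0.774 + 23.5 = 24.27 Ω (source resistance + R1).
V_th is the unloaded tap voltage: V_DC · R2/(R1'+R2) = 3.33 × 0.3234 = 1.077 V.
Zeroing V_DC shorts the top of R1' to ground, so R_th = R1' ‖ R2 = 7.849 Ω.

V_th ≈ 1.08 V, R_th ≈ 7.85 Ω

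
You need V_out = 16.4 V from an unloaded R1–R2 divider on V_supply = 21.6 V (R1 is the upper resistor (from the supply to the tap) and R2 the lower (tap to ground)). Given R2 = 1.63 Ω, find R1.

V_out/V_supply = R2/(R1+R2) = 0.7593.
Rearranging, R1 = R2·(1−k)/k = 1.63 × 0.3171 = 0.5168 Ω.

R1 ≈ 0.517 Ω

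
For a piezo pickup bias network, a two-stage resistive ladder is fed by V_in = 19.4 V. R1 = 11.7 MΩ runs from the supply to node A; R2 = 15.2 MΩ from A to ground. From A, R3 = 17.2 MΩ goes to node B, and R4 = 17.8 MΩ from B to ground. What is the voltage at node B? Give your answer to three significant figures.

V_B ≈ 4.69 V

Node A sees R2 in parallel with the series input of stage 2, R3 + R4 = 35.00 MΩ.
R2 ‖ (R3+R4) = 10.60 MΩ.
V_A = 19.4 × 10.60/(11.7 + 10.60) = 9.220 V.
Then the unloaded second divider: V_B = V_A × R4/(R3+R4) = 9.220 × 0.5086 = 4.689 V.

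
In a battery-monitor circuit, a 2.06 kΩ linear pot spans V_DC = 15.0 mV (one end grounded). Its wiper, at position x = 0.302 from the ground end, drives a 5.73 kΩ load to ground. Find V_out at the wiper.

V_out ≈ 4.21 mV

Split the track: R_lower = x·R_p = 0.6221 kΩ, R_upper = (1−x)·R_p = 1.438 kΩ.
(x·R_p) ‖ R_L = 0.5612 kΩ.
Then V_out = V_DC · 0.5612/(1.438 + 0.5612) = 4.211 mV.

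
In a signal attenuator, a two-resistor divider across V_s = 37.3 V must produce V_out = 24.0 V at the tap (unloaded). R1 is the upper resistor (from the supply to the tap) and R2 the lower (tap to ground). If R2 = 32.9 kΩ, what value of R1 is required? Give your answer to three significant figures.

R1 ≈ 18.2 kΩ

The divider ratio is R2/(R1+R2) = 24.0/37.3 = 0.6434.
So R1 = R2 · (V_s/V_out − 1) = 32.9 × (37.3/24.0 − 1) = 32.9 × 0.5542 = 18.23 kΩ.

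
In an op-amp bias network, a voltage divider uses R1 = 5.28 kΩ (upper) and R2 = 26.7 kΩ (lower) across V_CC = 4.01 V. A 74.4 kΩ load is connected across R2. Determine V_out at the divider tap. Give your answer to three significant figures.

First combine the lower leg with the load: R2 ‖ R_L = 19.65 kΩ.
Then V_out = V_CC · R2'/(R1 + R2') = 4.01 × 19.65/24.93 = 3.161 V.
(Unloaded it would be 3.35 V; the load pulls it down.)

V_out ≈ 3.16 V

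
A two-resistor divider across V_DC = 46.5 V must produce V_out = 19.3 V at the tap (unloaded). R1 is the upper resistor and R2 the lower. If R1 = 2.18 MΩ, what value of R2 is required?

R2 ≈ 1.55 MΩ

V_out/V_DC = R2/(R1+R2) = 0.4151.
R2 = R1 · 0.4151/(1 − 0.4151) = 1.547 MΩ.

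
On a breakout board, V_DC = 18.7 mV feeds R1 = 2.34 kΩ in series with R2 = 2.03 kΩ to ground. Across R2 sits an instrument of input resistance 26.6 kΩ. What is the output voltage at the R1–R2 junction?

V_out ≈ 8.35 mV

The load sits in parallel with R2, giving an effective lower resistance R2' = R2·R_L/(R2+R_L) = 1.886 kΩ.
Now apply the divider: V_out = 18.7 × 0.4463 = 8.346 mV.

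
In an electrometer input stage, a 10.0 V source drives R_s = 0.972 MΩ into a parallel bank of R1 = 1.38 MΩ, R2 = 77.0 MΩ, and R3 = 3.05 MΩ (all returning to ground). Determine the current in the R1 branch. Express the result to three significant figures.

I ≈ 3.56 µA

Equivalent of the parallel group: R_p = 0.9385 MΩ.
V_A = 10.0 × 0.9385/1.911 = 4.912 V.
I(R1) = V_A / R1 = 4.912/1.38 = 3.560 µA.
(Equivalently: I_total = 5.234 µA, then current-divider fraction G_k/ΣG = 0.6801.)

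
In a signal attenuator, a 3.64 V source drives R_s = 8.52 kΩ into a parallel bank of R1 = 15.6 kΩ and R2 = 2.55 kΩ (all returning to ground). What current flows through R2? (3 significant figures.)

Parallel bank: R_p = 1/(1/15.6 + 1/2.55) = 2.192 kΩ.
V_A by voltage divider: V_A = 3.64 × 2.192/(8.52 + 2.192) = 0.7448 V.
I(R2) = V_A / R2 = 0.7448/2.55 = 0.2921 mA.
(Equivalently: I_total = 0.3398 mA, then current-divider fraction G_k/ΣG = 0.8595.)

I ≈ 0.292 mA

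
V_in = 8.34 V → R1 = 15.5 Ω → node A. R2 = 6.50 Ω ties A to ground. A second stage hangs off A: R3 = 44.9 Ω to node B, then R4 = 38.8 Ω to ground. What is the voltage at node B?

V_B ≈ 1.08 V

Looking into the second stage from A: R3 + R4 = 83.70 Ω appears in parallel with R2.
R2 ‖ (R3+R4) = 6.032 Ω.
V_A = 8.34 × 6.032/(15.5 + 6.032) = 2.336 V.
V_B = V_A × 0.4636 = 1.083 V.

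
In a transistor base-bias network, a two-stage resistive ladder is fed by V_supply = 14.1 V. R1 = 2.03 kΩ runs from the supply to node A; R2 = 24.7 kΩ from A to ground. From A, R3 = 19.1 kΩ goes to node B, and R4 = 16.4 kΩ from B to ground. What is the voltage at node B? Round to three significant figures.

Node A sees R2 in parallel with the series input of stage 2, R3 + R4 = 35.50 kΩ.
R2 ‖ (R3+R4) = 14.57 kΩ.
So V_A = 14.1 × 0.8777 = 12.38 V.
Then the unloaded second divider: V_B = V_A × R4/(R3+R4) = 12.38 × 0.4620 = 5.717 V.

V_B ≈ 5.72 V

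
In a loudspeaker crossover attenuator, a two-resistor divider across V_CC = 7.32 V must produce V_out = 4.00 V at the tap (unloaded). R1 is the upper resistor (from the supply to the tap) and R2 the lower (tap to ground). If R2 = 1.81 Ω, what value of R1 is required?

R1 ≈ 1.50 Ω

V_out/V_CC = R2/(R1+R2) = 0.5464.
R1 = R2·(1/k − 1) = 1.81 × 0.8300 = 1.502 Ω.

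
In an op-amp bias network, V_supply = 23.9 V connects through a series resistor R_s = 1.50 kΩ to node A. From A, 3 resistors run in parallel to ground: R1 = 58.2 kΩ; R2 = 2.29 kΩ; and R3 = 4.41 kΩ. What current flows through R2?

Parallel bank: R_p = 1/(1/58.2 + 1/2.29 + 1/4.41) = 1.469 kΩ.
V_A = 23.9 × 1.469/2.969 = 11.83 V.
Branch current I = V_A/R2 = 11.83/2.29 = 5.164 mA.
(Check via current divider: I_total = 8.049 mA; share G_k/ΣG = 0.6416 → same result.)

I ≈ 5.16 mA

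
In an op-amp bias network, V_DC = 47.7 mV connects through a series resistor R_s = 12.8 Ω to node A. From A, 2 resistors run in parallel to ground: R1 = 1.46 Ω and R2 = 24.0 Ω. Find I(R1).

I ≈ 3.17 mA

Equivalent of the parallel group: R_p = 1.376 Ω.
Node voltage V_A = V_DC · R_p/(R_s + R_p) = 47.7 × 0.09708 = 4.631 mV.
I(R1) = V_A / R1 = 4.631/1.46 = 3.172 mA.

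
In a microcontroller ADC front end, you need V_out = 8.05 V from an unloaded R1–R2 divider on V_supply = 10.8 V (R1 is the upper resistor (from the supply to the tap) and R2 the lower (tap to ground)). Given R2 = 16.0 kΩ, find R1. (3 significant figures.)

R1 ≈ 5.47 kΩ

V_out/V_supply = R2/(R1+R2) = 0.7454.
So R1 = R2 · (V_supply/V_out − 1) = 16.0 × (10.8/8.05 − 1) = 16.0 × 0.3416 = 5.466 kΩ.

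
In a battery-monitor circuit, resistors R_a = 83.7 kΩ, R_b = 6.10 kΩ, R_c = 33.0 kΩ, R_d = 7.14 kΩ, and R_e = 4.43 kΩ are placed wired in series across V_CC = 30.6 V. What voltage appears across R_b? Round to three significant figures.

ΣR = 83.7 + 6.10 + 33.0 + 7.14 + 4.43 = 134.4 kΩ.
Voltage divider: V = V_CC · (6.100 / 134.4) = 30.6 × 0.04540 = 1.389 V.

V ≈ 1.39 V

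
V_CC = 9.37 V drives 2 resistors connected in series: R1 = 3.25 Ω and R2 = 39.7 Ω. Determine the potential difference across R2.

Series total: ΣR = 3.25 + 39.7 = 42.95 Ω.
V = V_CC · R/ΣR = 9.37 × 0.9243 = 8.661 V.

V ≈ 8.66 V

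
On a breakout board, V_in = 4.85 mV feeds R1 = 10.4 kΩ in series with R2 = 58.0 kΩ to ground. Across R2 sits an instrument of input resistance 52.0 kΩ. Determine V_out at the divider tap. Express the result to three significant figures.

R2 ‖ R_L = (58.0 × 52.0)/(58.0 + 52.0) = 27.42 kΩ.
Then V_out = V_in · R2'/(R1 + R2') = 4.85 × 27.42/37.82 = 3.516 mV.

V_out ≈ 3.52 mV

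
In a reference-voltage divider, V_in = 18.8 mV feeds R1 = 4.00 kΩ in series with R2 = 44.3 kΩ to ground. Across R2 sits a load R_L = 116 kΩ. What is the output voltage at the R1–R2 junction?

V_out ≈ 16.7 mV

First combine the lower leg with the load: R2 ‖ R_L = 32.06 kΩ.
Then V_out = V_in · R2'/(R1 + R2') = 18.8 × 32.06/36.06 = 16.71 mV.
(Unloaded it would be 17.2 mV; the load pulls it down.)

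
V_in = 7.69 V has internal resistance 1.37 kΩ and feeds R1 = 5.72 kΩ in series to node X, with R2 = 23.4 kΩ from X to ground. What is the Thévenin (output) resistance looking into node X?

R1' = 1.37 + 5.72 = 7.090 kΩ (source resistance + R1).
With V_in suppressed (replaced by a short), R_th = R1' ‖ R2 = (7.090 × 23.4)/(7.090 + 23.4) = 5.441 kΩ.

R_th ≈ 5.44 kΩ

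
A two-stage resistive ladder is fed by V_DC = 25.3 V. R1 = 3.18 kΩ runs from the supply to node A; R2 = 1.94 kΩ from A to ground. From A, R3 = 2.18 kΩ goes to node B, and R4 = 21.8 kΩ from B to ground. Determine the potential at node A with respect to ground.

Looking into the second stage from A: R3 + R4 = 23.98 kΩ appears in parallel with R2.
Effective lower resistance at A: R2 ‖ 23.98 = 1.795 kΩ.
So V_A = 25.3 × 0.3608 = 9.128 V.

V_A ≈ 9.13 V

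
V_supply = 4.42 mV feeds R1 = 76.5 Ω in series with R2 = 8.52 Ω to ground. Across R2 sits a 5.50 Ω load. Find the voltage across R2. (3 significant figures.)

V_out ≈ 0.185 mV

First combine the lower leg with the load: R2 ‖ R_L = 3.342 Ω.
Voltage divider with the loaded lower leg: V_out = 4.42 × 3.342/(76.5 + 3.342) = 4.42 × 0.04186 = 0.1850 mV.
(Unloaded it would be 0.443 mV; the load pulls it down.)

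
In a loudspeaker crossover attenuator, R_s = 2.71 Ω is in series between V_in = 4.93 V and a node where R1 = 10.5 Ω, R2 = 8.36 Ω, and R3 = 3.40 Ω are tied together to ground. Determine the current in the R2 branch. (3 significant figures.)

I ≈ 0.248 A

Combine the parallel branches: R_p = (1/10.5 + 1/8.36 + 1/3.40)⁻¹ = 1.965 Ω.
Node voltage V_A = V_in · R_p/(R_s + R_p) = 4.93 × 0.4203 = 2.072 V.
I(R2) = V_A / R2 = 2.072/8.36 = 0.2478 A.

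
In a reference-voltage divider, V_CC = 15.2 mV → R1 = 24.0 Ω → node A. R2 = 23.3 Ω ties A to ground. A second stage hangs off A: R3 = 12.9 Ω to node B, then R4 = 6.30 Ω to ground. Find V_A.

Looking into the second stage from A: R3 + R4 = 19.20 Ω appears in parallel with R2.
R2 ‖ (R3+R4) = 10.53 Ω.
So V_A = 15.2 × 0.3049 = 4.634 mV.

V_A ≈ 4.63 mV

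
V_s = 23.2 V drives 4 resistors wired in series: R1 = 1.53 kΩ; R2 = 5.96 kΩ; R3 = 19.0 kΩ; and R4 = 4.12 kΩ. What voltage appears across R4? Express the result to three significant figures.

Total series resistance ΣR = 1.53 + 5.96 + 19.0 + 4.12 = 30.61 kΩ.
By the voltage-divider rule, V = 23.2 × 4.120/30.61 = 3.123 V.

V ≈ 3.12 V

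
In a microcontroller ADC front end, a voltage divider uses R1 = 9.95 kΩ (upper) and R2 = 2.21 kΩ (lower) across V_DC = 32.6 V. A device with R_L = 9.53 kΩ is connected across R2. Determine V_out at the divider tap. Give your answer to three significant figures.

V_out ≈ 4.98 V

The load sits in parallel with R2, giving an effective lower resistance R2' = R2·R_L/(R2+R_L) = 1.794 kΩ.
Then V_out = V_DC · R2'/(R1 + R2') = 32.6 × 1.794/11.74 = 4.980 V.
(Unloaded it would be 5.92 V; the load pulls it down.)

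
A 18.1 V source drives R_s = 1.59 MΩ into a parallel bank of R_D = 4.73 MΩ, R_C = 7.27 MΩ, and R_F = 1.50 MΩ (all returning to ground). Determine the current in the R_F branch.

Parallel bank: R_p = 1/(1/4.73 + 1/7.27 + 1/1.50) = 0.9846 MΩ.
Node voltage V_A = V_s · R_p/(R_s + R_p) = 18.1 × 0.3824 = 6.922 V.
Branch current I = V_A/R_F = 6.922/1.50 = 4.615 µA.

I ≈ 4.61 µA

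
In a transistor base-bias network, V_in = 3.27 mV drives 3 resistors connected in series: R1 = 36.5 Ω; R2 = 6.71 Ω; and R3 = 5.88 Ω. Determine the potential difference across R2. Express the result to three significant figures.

V ≈ 0.447 mV

Total series resistance ΣR = 36.5 + 6.71 + 5.88 = 49.09 Ω.
V = V_in · R/ΣR = 3.27 × 0.1367 = 0.4470 mV.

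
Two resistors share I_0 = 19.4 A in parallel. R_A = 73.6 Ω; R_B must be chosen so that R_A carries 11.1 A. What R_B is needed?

R_B ≈ 98.4 Ω

In a two-way split, I_A/I_0 = R_B/(R_A + R_B).
11.1/19.4 = R_B/(R_A + R_B) → R_B = R_A · (0.5722)/(1 − 0.5722) = 73.6 × 1.337 = 98.43 Ω.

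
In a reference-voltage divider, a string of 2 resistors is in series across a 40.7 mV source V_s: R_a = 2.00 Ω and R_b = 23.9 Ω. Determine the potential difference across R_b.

ΣR = 2.00 + 23.9 = 25.90 Ω.
By the voltage-divider rule, V = 40.7 × 23.90/25.90 = 37.56 mV.

V ≈ 37.6 mV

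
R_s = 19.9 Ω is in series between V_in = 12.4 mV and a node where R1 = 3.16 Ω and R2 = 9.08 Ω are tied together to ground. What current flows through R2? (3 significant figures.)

I ≈ 0.144 mA

Parallel bank: R_p = 1/(1/3.16 + 1/9.08) = 2.344 Ω.
Node voltage V_A = V_in · R_p/(R_s + R_p) = 12.4 × 0.1054 = 1.307 mV.
Branch current I = V_A/R2 = 1.307/9.08 = 0.1439 mA.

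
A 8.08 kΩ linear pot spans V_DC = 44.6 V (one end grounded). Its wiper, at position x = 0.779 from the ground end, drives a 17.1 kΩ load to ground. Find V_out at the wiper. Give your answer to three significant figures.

Lower segment x·R_p = 6.294 kΩ; upper segment (1−x)·R_p = 1.786 kΩ.
Lower segment in parallel with the load: 6.294 ‖ 17.1 = 4.601 kΩ.
V_out = 44.6 × 4.601/(1.786 + 4.601) = 32.13 V.
(Unloaded: V_out = x·V_DC = 34.7 V.)

V_out ≈ 32.1 V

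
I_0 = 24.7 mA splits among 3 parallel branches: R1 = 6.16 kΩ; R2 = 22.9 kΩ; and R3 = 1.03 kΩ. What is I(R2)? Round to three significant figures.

I ≈ 0.916 mA

Total conductance ΣG = 1/6.16 + 1/22.9 + 1/1.03 = 1.177 (units of 1/kΩ).
By the current-divider rule, I = I_0 · G_k/ΣG = 24.7 × 0.03711 = 0.9165 mA.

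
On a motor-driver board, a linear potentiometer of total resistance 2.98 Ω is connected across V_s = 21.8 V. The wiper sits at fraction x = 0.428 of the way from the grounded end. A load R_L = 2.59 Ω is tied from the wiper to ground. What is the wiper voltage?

Lower segment x·R_p = 1.275 Ω; upper segment (1−x)·R_p = 1.705 Ω.
(x·R_p) ‖ R_L = 0.8546 Ω.
Loaded-divider output: V_out = 21.8 × 0.3339 = 7.280 V.

V_out ≈ 7.28 V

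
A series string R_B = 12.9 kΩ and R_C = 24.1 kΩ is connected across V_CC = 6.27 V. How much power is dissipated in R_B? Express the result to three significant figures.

ΣR = 37.00 kΩ → I = 6.27/37.00 = 0.1695 mA.
P(R_B) = I²·R_B = (0.1695)² × 12.9 = 0.3704 mW.

P ≈ 0.370 mW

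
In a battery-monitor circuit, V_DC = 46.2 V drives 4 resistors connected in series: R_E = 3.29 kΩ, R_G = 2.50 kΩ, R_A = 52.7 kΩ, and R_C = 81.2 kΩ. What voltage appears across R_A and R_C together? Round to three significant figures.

Total series resistance ΣR = 3.29 + 2.50 + 52.7 + 81.2 = 139.7 kΩ.
R_{R_A..R_C} = 52.7 + 81.2 = 133.9 kΩ.
By the voltage-divider rule, V = 46.2 × 133.9/139.7 = 44.29 V.

V ≈ 44.3 V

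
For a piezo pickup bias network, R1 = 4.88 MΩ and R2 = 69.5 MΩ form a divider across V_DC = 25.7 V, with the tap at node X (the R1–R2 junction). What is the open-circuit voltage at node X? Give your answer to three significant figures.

Open-circuit (no load on X): V_th = V_DC · R2/(R1 + R2) = 25.7 × 69.5/(4.880 + 69.5) = 24.01 V.

V_th ≈ 24.0 V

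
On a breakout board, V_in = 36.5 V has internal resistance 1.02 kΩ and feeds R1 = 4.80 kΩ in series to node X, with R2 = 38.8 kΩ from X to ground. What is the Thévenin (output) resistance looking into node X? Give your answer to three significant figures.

R1' = 1.02 + 4.80 = 5.820 kΩ (source resistance + R1).
With V_in suppressed (replaced by a short), R_th = R1' ‖ R2 = (5.820 × 38.8)/(5.820 + 38.8) = 5.061 kΩ.

R_th ≈ 5.06 kΩ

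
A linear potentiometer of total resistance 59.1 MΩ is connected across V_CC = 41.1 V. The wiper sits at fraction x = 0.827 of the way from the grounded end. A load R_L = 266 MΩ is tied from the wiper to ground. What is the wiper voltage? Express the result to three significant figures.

Lower segment x·R_p = 48.88 MΩ; upper segment (1−x)·R_p = 10.22 MΩ.
R_L loads the lower segment: effective lower R = 41.29 MΩ.
V_out = 41.1 × 41.29/(10.22 + 41.29) = 32.94 V.

V_out ≈ 32.9 V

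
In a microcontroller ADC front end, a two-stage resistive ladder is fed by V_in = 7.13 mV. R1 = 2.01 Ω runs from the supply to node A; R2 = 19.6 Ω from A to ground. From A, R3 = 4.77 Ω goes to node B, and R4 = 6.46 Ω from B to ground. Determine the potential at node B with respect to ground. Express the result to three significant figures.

The second stage (R3 + R4 = 11.23 Ω) loads node A in parallel with R2.
R2 ‖ (R3+R4) = 7.139 Ω.
First divider: V_A = V_in · 7.139/(2.01 + 7.139) = 5.564 mV.
V_B = V_A × 0.5752 = 3.200 mV.

V_B ≈ 3.20 mV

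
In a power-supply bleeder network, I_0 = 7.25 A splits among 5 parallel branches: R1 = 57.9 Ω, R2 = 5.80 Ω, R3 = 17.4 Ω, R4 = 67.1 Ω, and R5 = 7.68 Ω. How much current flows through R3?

Total conductance ΣG = 1/57.9 + 1/5.80 + 1/17.4 + 1/67.1 + 1/7.68 = 0.3923 (units of 1/Ω).
R3 takes the fraction G_k/ΣG = 0.05747/0.3923 = 0.1465, so I = 7.25 × 0.1465 = 1.062 A.

I ≈ 1.06 A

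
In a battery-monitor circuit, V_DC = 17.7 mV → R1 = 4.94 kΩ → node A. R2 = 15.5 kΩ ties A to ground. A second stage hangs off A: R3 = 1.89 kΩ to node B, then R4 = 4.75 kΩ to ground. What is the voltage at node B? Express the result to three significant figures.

V_B ≈ 6.14 mV

Looking into the second stage from A: R3 + R4 = 6.640 kΩ appears in parallel with R2.
R2 ‖ (R3+R4) = 4.649 kΩ.
First divider: V_A = V_DC · 4.649/(4.94 + 4.649) = 8.581 mV.
V_B = V_A × 0.7154 = 6.139 mV.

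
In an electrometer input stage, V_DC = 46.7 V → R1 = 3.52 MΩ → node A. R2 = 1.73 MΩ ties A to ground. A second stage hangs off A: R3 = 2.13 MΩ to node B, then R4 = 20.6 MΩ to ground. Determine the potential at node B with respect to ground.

V_B ≈ 13.3 V

The second stage (R3 + R4 = 22.73 MΩ) loads node A in parallel with R2.
R2 ‖ (R3+R4) = 1.608 MΩ.
First divider: V_A = V_DC · 1.608/(3.52 + 1.608) = 14.64 V.
Stage 2 is unloaded, so V_B = V_A · R4/(R3+R4) = 14.64 × 20.6/22.73 = 13.27 V.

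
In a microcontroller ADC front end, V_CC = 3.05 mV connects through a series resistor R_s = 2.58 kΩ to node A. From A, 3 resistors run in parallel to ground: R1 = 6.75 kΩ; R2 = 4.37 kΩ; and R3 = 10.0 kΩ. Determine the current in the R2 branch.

Equivalent of the parallel group: R_p = 2.097 kΩ.
V_A = 3.05 × 2.097/4.677 = 1.367 mV.
Branch current I = V_A/R2 = 1.367/4.37 = 0.3129 µA.

I ≈ 0.313 µA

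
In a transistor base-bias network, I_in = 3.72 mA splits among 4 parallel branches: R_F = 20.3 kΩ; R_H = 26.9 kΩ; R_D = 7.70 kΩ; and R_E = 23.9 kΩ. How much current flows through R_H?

Conductances: ΣG = 1/20.3 + 1/26.9 + 1/7.70 + 1/23.9 = 0.2581 (1/kΩ).
Current divider: I(R_H) = I_in · G_k/ΣG = 3.72 × (0.03717/0.2581) = 3.72 × 0.1440 = 0.5357 mA.

I ≈ 0.536 mA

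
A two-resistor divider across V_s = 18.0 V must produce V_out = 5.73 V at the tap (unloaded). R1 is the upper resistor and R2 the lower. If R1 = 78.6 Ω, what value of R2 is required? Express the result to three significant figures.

R2 ≈ 36.7 Ω

The divider ratio is R2/(R1+R2) = 5.73/18.0 = 0.3183.
R2 = R1 · 0.3183/(1 − 0.3183) = 36.71 Ω.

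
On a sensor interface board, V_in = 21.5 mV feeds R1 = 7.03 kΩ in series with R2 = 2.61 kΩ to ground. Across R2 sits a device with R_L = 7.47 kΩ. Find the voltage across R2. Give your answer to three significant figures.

V_out ≈ 4.64 mV

R2 ‖ R_L = (2.61 × 7.47)/(2.61 + 7.47) = 1.934 kΩ.
Voltage divider with the loaded lower leg: V_out = 21.5 × 1.934/(7.03 + 1.934) = 21.5 × 0.2158 = 4.639 mV.
(Unloaded it would be 5.82 mV; the load pulls it down.)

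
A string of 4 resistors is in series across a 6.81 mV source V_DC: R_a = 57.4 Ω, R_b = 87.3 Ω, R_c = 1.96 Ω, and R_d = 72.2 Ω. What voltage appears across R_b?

V ≈ 2.72 mV

Series total: ΣR = 57.4 + 87.3 + 1.96 + 72.2 = 218.9 Ω.
Voltage divider: V = V_DC · (87.30 / 218.9) = 6.81 × 0.3989 = 2.716 mV.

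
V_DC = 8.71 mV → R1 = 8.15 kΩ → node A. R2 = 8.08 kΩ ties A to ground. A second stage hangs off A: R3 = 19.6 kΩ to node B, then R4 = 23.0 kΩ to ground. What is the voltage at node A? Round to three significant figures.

V_A ≈ 3.96 mV

The second stage (R3 + R4 = 42.60 kΩ) loads node A in parallel with R2.
R2 ‖ (R3+R4) = 6.792 kΩ.
So V_A = 8.71 × 0.4546 = 3.959 mV.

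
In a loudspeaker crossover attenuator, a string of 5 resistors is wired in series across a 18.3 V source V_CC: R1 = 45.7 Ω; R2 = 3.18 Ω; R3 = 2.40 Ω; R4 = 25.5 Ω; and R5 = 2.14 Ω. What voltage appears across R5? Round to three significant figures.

V ≈ 0.496 V

Total series resistance ΣR = 45.7 + 3.18 + 2.40 + 25.5 + 2.14 = 78.92 Ω.
By the voltage-divider rule, V = 18.3 × 2.140/78.92 = 0.4962 V.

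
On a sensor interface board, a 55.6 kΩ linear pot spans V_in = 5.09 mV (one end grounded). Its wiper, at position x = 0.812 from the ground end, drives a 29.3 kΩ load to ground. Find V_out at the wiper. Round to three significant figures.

V_out ≈ 3.20 mV

The pot divides into 10.45 kΩ above the wiper and 45.15 kΩ below.
Lower segment in parallel with the load: 45.15 ‖ 29.3 = 17.77 kΩ.
Loaded-divider output: V_out = 5.09 × 0.6296 = 3.205 mV.
(Unloaded: V_out = x·V_in = 4.13 mV.)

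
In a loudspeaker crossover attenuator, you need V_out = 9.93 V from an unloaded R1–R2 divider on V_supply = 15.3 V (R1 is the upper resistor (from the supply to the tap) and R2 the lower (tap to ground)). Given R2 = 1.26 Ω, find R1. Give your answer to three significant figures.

V_out/V_supply = R2/(R1+R2) = 0.6490.
So R1 = R2 · (V_supply/V_out − 1) = 1.26 × (15.3/9.93 − 1) = 1.26 × 0.5408 = 0.6814 Ω.

R1 ≈ 0.681 Ω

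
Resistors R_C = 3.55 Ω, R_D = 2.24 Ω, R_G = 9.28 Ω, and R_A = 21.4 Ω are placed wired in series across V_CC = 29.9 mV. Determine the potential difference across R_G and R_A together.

V ≈ 25.2 mV

Total series resistance ΣR = 3.55 + 2.24 + 9.28 + 21.4 = 36.47 Ω.
R_{R_G..R_A} = 9.28 + 21.4 = 30.68 Ω.
Voltage divider: V = V_CC · (30.68 / 36.47) = 29.9 × 0.8412 = 25.15 mV.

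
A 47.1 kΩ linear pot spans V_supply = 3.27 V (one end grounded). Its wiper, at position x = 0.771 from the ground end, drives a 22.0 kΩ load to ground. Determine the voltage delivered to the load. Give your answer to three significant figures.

The pot divides into 10.79 kΩ above the wiper and 36.31 kΩ below.
(x·R_p) ‖ R_L = 13.70 kΩ.
Loaded-divider output: V_out = 3.27 × 0.5595 = 1.830 V.

V_out ≈ 1.83 V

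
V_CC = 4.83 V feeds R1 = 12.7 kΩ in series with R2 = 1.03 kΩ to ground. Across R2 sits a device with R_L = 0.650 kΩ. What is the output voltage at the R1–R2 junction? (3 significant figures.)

V_out ≈ 0.147 V

The load sits in parallel with R2, giving an effective lower resistance R2' = R2·R_L/(R2+R_L) = 0.3985 kΩ.
Then V_out = V_CC · R2'/(R1 + R2') = 4.83 × 0.3985/13.10 = 0.1469 V.
(Unloaded it would be 0.362 V; the load pulls it down.)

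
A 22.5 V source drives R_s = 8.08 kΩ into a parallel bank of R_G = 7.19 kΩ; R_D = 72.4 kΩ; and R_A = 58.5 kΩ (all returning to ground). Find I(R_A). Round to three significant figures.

Parallel bank: R_p = 1/(1/7.19 + 1/72.4 + 1/58.5) = 5.883 kΩ.
V_A by voltage divider: V_A = 22.5 × 5.883/(8.08 + 5.883) = 9.480 V.
I(R_A) = V_A / R_A = 9.480/58.5 = 0.1620 mA.
(Check via current divider: I_total = 1.611 mA; share G_k/ΣG = 0.1006 → same result.)

I ≈ 0.162 mA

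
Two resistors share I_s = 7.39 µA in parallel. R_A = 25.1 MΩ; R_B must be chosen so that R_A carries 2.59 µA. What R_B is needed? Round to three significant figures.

Two-branch current divider: I_A = I_s · R_B/(R_A + R_B).
2.59/7.39 = R_B/(R_A + R_B) → R_B = R_A · (0.3505)/(1 − 0.3505) = 25.1 × 0.5396 = 13.54 MΩ.

R_B ≈ 13.5 MΩ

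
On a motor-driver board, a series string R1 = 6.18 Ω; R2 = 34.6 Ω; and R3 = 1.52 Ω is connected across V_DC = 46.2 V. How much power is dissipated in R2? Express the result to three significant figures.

P ≈ 41.3 W

The common current is I = 46.2/42.30 = 1.092 A.
V(R2) = I·R = 37.79 V; P = V·I = 37.79 × 1.092 = 41.27 W.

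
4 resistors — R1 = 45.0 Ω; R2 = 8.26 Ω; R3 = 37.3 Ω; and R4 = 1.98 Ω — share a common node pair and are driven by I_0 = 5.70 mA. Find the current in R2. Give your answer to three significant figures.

Conductances: ΣG = 1/45.0 + 1/8.26 + 1/37.3 + 1/1.98 = 0.6751 (1/Ω).
R2 takes the fraction G_k/ΣG = 0.1211/0.6751 = 0.1793, so I = 5.70 × 0.1793 = 1.022 mA.

I ≈ 1.02 mA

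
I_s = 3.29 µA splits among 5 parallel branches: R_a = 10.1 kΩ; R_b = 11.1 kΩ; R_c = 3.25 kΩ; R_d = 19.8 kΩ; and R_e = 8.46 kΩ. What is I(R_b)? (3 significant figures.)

I ≈ 0.445 µA

Total conductance ΣG = 1/10.1 + 1/11.1 + 1/3.25 + 1/19.8 + 1/8.46 = 0.6655 (units of 1/kΩ).
Current divider: I(R_b) = I_s · G_k/ΣG = 3.29 × (0.09009/0.6655) = 3.29 × 0.1354 = 0.4454 µA.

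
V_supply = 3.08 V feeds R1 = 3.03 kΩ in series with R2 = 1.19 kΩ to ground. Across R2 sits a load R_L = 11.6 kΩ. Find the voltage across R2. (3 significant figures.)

R2 ‖ R_L = (1.19 × 11.6)/(1.19 + 11.6) = 1.079 kΩ.
Now apply the divider: V_out = 3.08 × 0.2626 = 0.8089 V.
(Unloaded it would be 0.869 V; the load pulls it down.)

V_out ≈ 0.809 V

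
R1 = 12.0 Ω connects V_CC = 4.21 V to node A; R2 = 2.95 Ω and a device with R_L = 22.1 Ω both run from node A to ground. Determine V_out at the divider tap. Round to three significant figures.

V_out ≈ 0.750 V

First combine the lower leg with the load: R2 ‖ R_L = 2.603 Ω.
Now apply the divider: V_out = 4.21 × 0.1782 = 0.7503 V.
(Unloaded it would be 0.831 V; the load pulls it down.)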